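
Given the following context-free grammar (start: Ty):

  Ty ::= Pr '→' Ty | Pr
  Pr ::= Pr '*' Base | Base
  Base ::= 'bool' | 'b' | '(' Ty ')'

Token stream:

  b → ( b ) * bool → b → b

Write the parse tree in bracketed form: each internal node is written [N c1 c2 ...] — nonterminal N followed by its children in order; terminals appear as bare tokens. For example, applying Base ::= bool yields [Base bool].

[Ty [Pr [Base b]] → [Ty [Pr [Pr [Base ( [Ty [Pr [Base b]]] )]] * [Base bool]] → [Ty [Pr [Base b]] → [Ty [Pr [Base b]]]]]]

Ty
Pr → Ty
Base → Ty
b → Ty
b → Pr → Ty
b → Pr * Base → Ty
b → Base * Base → Ty
b → ( Ty ) * Base → Ty
b → ( Pr ) * Base → Ty
b → ( Base ) * Base → Ty
b → ( b ) * Base → Ty
b → ( b ) * bool → Ty
b → ( b ) * bool → Pr → Ty
b → ( b ) * bool → Base → Ty
b → ( b ) * bool → b → Ty
b → ( b ) * bool → b → Pr
b → ( b ) * bool → b → Base
b → ( b ) * bool → b → b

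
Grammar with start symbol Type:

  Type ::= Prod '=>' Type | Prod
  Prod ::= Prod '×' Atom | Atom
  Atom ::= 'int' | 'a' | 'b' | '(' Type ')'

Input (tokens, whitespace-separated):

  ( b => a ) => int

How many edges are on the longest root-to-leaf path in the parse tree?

7

[Type [Prod [Atom ( [Type [Prod [Atom b]] => [Type [Prod [Atom a]]]] )]] => [Type [Prod [Atom int]]]]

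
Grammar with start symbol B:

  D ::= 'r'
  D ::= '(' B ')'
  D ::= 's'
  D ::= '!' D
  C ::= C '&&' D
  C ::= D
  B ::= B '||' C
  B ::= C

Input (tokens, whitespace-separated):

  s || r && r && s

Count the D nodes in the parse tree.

[B [B [C [D s]]] || [C [C [C [D r]] && [D r]] && [D s]]]

4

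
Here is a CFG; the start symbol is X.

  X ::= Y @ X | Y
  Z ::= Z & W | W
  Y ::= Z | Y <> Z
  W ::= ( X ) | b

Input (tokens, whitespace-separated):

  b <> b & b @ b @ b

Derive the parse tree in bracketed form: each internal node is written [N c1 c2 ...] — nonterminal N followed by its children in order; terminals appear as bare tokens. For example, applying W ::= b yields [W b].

X
Y @ X
Y <> Z @ X
Z <> Z @ X
W <> Z @ X
b <> Z @ X
b <> Z & W @ X
b <> W & W @ X
b <> b & W @ X
b <> b & b @ X
b <> b & b @ Y @ X
b <> b & b @ Z @ X
b <> b & b @ W @ X
b <> b & b @ b @ X
b <> b & b @ b @ Y
b <> b & b @ b @ Z
b <> b & b @ b @ W
b <> b & b @ b @ b

[X [Y [Y [Z [W b]]] <> [Z [Z [W b]] & [W b]]] @ [X [Y [Z [W b]]] @ [X [Y [Z [W b]]]]]]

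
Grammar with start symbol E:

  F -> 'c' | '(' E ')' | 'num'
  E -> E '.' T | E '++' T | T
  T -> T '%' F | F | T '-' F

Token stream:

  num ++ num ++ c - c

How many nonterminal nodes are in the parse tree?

11

[E [E [E [T [F num]]] ++ [T [F num]]] ++ [T [T [F c]] - [F c]]]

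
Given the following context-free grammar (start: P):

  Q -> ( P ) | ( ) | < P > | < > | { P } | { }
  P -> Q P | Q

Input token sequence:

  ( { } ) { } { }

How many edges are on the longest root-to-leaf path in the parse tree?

[P [Q ( [P [Q { }]] )] [P [Q { }] [P [Q { }]]]]

4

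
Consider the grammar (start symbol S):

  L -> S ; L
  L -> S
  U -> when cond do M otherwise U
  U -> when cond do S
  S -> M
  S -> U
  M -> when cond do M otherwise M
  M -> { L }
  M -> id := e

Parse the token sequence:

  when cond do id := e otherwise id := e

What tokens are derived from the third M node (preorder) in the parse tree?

id := e

[S [M when cond do [M id := e] otherwise [M id := e]]]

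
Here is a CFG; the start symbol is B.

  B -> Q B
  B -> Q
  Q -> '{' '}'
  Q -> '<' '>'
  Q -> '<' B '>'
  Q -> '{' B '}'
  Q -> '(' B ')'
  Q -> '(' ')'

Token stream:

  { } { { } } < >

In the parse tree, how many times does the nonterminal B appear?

4

[B [Q { }] [B [Q { [B [Q { }]] }] [B [Q < >]]]]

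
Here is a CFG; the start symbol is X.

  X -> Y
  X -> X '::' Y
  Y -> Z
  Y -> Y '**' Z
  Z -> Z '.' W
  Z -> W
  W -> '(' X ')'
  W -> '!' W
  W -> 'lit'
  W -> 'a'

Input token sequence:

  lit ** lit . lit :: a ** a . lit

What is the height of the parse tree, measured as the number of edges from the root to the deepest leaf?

6

[X [X [Y [Y [Z [W lit]]] ** [Z [Z [W lit]] . [W lit]]]] :: [Y [Y [Z [W a]]] ** [Z [Z [W a]] . [W lit]]]]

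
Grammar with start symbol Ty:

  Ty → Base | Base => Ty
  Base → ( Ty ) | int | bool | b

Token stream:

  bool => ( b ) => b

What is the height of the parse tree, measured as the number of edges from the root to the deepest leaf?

[Ty [Base bool] => [Ty [Base ( [Ty [Base b]] )] => [Ty [Base b]]]]

5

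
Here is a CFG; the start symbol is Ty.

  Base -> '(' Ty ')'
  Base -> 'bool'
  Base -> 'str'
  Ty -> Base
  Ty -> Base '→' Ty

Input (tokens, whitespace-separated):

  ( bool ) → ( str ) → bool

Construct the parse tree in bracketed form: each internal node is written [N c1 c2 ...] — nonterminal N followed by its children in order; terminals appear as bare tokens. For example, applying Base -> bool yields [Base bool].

Ty
Base → Ty
( Ty ) → Ty
( Base ) → Ty
( bool ) → Ty
( bool ) → Base → Ty
( bool ) → ( Ty ) → Ty
( bool ) → ( Base ) → Ty
( bool ) → ( str ) → Ty
( bool ) → ( str ) → Base
( bool ) → ( str ) → bool

[Ty [Base ( [Ty [Base bool]] )] → [Ty [Base ( [Ty [Base str]] )] → [Ty [Base bool]]]]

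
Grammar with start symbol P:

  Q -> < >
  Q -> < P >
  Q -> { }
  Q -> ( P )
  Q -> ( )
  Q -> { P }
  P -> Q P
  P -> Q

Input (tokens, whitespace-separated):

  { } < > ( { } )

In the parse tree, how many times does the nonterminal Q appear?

[P [Q { }] [P [Q < >] [P [Q ( [P [Q { }]] )]]]]

4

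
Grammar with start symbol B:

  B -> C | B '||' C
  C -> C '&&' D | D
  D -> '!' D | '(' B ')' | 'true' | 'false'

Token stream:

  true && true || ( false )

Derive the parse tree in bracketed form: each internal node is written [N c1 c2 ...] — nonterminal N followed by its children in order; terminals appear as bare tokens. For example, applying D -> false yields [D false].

[B [B [C [C [D true]] && [D true]]] || [C [D ( [B [C [D false]]] )]]]

B
B || C
C || C
C && D || C
D && D || C
true && D || C
true && true || C
true && true || D
true && true || ( B )
true && true || ( C )
true && true || ( D )
true && true || ( false )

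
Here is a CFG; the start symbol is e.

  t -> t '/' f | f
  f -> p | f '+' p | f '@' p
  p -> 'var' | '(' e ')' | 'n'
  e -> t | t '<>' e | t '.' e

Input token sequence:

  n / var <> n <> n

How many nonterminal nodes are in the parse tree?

15

[e [t [t [f [p n]]] / [f [p var]]] <> [e [t [f [p n]]] <> [e [t [f [p n]]]]]]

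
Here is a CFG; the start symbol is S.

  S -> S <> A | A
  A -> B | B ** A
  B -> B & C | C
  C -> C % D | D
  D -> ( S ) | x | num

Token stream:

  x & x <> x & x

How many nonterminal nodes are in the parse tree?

[S [S [A [B [B [C [D x]]] & [C [D x]]]]] <> [A [B [B [C [D x]]] & [C [D x]]]]]

16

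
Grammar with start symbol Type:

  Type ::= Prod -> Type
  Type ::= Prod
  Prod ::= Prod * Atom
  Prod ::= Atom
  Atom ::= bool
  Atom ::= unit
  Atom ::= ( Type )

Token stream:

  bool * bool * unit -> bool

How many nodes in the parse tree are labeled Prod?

[Type [Prod [Prod [Prod [Atom bool]] * [Atom bool]] * [Atom unit]] -> [Type [Prod [Atom bool]]]]

4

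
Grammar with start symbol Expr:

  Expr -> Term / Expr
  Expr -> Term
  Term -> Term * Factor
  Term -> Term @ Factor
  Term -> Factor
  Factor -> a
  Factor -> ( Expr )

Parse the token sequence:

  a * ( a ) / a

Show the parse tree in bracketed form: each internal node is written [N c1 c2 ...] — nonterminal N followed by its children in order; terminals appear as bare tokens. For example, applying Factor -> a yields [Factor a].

[Expr [Term [Term [Factor a]] * [Factor ( [Expr [Term [Factor a]]] )]] / [Expr [Term [Factor a]]]]

Expr
Term / Expr
Term * Factor / Expr
Factor * Factor / Expr
a * Factor / Expr
a * ( Expr ) / Expr
a * ( Term ) / Expr
a * ( Factor ) / Expr
a * ( a ) / Expr
a * ( a ) / Term
a * ( a ) / Factor
a * ( a ) / a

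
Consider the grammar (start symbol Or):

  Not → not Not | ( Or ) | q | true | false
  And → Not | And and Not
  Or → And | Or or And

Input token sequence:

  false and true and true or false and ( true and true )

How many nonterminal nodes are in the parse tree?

17

[Or [Or [And [And [And [Not false]] and [Not true]] and [Not true]]] or [And [And [Not false]] and [Not ( [Or [And [And [Not true]] and [Not true]]] )]]]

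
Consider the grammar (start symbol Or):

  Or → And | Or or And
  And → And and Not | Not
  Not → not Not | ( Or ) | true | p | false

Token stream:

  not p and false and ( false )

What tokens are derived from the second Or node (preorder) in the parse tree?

false

[Or [And [And [And [Not not [Not p]]] and [Not false]] and [Not ( [Or [And [Not false]]] )]]]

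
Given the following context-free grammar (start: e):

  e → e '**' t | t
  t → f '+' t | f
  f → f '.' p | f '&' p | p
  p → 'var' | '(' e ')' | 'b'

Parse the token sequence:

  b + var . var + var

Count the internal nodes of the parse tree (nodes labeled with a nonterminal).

[e [t [f [p b]] + [t [f [f [p var]] . [p var]] + [t [f [p var]]]]]]

12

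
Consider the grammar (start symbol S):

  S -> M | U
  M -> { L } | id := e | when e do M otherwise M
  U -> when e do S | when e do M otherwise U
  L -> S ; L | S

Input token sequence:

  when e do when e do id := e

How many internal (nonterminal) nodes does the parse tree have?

[S [U when e do [S [U when e do [S [M id := e]]]]]]

6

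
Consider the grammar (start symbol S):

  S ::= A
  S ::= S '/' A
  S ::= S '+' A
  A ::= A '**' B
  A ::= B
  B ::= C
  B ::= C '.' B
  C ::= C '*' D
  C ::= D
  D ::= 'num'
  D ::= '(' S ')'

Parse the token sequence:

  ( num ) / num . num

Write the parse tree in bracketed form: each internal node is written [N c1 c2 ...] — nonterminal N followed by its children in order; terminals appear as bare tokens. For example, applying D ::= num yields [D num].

S
S / A
A / A
B / A
C / A
D / A
( S ) / A
( A ) / A
( B ) / A
( C ) / A
( D ) / A
( num ) / A
( num ) / B
( num ) / C . B
( num ) / D . B
( num ) / num . B
( num ) / num . C
( num ) / num . D
( num ) / num . num

[S [S [A [B [C [D ( [S [A [B [C [D num]]]]] )]]]]] / [A [B [C [D num]] . [B [C [D num]]]]]]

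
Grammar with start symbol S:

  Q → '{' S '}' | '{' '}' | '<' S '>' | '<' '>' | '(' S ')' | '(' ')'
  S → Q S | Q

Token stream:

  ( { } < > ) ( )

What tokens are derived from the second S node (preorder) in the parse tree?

{ } < >

[S [Q ( [S [Q { }] [S [Q < >]]] )] [S [Q ( )]]]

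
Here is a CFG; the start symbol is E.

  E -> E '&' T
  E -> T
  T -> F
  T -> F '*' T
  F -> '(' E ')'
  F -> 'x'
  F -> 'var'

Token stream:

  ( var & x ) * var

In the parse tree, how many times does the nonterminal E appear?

[E [T [F ( [E [E [T [F var]]] & [T [F x]]] )] * [T [F var]]]]

3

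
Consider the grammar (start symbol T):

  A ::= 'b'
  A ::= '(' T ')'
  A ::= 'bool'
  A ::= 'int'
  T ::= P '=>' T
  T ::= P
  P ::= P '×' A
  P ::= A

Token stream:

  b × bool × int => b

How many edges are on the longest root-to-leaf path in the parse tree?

[T [P [P [P [A b]] × [A bool]] × [A int]] => [T [P [A b]]]]

5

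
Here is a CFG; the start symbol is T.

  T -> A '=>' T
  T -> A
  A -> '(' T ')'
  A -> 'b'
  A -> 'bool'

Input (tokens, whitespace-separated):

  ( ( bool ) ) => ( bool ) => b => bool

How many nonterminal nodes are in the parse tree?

[T [A ( [T [A ( [T [A bool]] )]] )] => [T [A ( [T [A bool]] )] => [T [A b] => [T [A bool]]]]]

14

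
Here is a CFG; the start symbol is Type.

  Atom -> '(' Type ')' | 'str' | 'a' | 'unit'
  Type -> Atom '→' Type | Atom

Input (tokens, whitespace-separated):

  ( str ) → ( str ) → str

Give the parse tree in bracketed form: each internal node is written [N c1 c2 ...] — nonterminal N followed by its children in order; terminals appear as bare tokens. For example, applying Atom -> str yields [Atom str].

Type
Atom → Type
( Type ) → Type
( Atom ) → Type
( str ) → Type
( str ) → Atom → Type
( str ) → ( Type ) → Type
( str ) → ( Atom ) → Type
( str ) → ( str ) → Type
( str ) → ( str ) → Atom
( str ) → ( str ) → str

[Type [Atom ( [Type [Atom str]] )] → [Type [Atom ( [Type [Atom str]] )] → [Type [Atom str]]]]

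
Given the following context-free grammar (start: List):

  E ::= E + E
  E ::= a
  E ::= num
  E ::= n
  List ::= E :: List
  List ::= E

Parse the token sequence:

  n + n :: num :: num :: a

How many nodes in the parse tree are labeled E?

6

[List [E [E n] + [E n]] :: [List [E num] :: [List [E num] :: [List [E a]]]]]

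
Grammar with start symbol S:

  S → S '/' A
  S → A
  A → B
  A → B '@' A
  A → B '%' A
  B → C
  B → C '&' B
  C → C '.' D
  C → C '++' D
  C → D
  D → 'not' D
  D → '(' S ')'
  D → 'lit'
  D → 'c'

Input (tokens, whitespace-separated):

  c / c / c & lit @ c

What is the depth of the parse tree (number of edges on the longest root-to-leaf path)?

7

[S [S [S [A [B [C [D c]]]]] / [A [B [C [D c]]]]] / [A [B [C [D c]] & [B [C [D lit]]]] @ [A [B [C [D c]]]]]]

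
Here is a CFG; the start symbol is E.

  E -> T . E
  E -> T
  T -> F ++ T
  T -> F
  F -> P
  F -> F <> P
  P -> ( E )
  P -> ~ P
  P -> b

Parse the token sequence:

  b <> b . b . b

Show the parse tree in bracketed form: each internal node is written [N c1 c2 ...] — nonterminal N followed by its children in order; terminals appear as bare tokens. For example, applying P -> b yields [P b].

[E [T [F [F [P b]] <> [P b]]] . [E [T [F [P b]]] . [E [T [F [P b]]]]]]

E
T . E
F . E
F <> P . E
P <> P . E
b <> P . E
b <> b . E
b <> b . T . E
b <> b . F . E
b <> b . P . E
b <> b . b . E
b <> b . b . T
b <> b . b . F
b <> b . b . P
b <> b . b . b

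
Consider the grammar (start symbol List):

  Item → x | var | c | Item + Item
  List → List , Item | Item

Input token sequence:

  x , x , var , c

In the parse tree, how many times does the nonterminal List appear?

4

[List [List [List [List [Item x]] , [Item x]] , [Item var]] , [Item c]]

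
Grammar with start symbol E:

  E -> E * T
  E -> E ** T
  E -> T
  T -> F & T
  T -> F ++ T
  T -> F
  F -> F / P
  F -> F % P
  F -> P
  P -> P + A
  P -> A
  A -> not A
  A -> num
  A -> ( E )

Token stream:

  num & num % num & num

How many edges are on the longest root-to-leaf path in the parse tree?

7

[E [T [F [P [A num]]] & [T [F [F [P [A num]]] % [P [A num]]] & [T [F [P [A num]]]]]]]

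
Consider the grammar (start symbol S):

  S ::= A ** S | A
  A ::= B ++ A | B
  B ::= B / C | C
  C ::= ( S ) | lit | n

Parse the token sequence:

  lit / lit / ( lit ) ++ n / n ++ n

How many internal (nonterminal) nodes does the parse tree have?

20

[S [A [B [B [B [C lit]] / [C lit]] / [C ( [S [A [B [C lit]]]] )]] ++ [A [B [B [C n]] / [C n]] ++ [A [B [C n]]]]]]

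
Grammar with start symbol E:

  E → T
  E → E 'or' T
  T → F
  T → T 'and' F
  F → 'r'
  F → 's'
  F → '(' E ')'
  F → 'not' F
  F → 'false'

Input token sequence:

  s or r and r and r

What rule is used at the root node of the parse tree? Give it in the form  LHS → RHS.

E → E 'or' T

[E [E [T [F s]]] or [T [T [T [F r]] and [F r]] and [F r]]]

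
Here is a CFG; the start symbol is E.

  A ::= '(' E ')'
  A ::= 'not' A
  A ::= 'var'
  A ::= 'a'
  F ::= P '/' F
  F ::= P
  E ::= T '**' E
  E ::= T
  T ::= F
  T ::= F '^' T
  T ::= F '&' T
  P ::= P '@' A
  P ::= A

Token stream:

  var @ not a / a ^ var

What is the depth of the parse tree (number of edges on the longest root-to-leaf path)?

6

[E [T [F [P [P [A var]] @ [A not [A a]]] / [F [P [A a]]]] ^ [T [F [P [A var]]]]]]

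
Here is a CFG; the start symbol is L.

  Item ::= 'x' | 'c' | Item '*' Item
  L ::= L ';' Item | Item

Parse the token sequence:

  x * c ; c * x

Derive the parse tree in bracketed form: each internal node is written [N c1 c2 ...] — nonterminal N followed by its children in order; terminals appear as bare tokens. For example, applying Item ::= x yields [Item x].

L
L ; Item
Item ; Item
Item * Item ; Item
x * Item ; Item
x * c ; Item
x * c ; Item * Item
x * c ; c * Item
x * c ; c * x

[L [L [Item [Item x] * [Item c]]] ; [Item [Item c] * [Item x]]]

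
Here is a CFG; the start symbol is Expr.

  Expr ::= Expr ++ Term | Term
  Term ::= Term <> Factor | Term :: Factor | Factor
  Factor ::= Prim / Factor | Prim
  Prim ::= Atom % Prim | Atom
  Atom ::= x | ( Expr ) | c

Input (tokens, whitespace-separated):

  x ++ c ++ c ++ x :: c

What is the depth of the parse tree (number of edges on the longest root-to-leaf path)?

[Expr [Expr [Expr [Expr [Term [Factor [Prim [Atom x]]]]] ++ [Term [Factor [Prim [Atom c]]]]] ++ [Term [Factor [Prim [Atom c]]]]] ++ [Term [Term [Factor [Prim [Atom x]]]] :: [Factor [Prim [Atom c]]]]]

8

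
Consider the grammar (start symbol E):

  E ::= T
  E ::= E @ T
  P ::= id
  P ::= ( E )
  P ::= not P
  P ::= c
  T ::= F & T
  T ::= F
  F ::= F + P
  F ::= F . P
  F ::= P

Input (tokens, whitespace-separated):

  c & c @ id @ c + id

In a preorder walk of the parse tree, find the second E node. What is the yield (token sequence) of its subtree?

[E [E [E [T [F [P c]] & [T [F [P c]]]]] @ [T [F [P id]]]] @ [T [F [F [P c]] + [P id]]]]

c & c @ id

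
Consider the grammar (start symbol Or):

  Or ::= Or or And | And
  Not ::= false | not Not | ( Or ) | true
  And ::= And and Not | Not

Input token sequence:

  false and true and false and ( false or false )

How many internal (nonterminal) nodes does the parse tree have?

[Or [And [And [And [And [Not false]] and [Not true]] and [Not false]] and [Not ( [Or [Or [And [Not false]]] or [And [Not false]]] )]]]

15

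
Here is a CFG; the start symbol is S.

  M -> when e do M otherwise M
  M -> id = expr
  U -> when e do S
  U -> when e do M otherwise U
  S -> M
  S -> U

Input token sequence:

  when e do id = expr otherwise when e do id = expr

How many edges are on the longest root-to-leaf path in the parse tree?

[S [U when e do [M id = expr] otherwise [U when e do [S [M id = expr]]]]]

5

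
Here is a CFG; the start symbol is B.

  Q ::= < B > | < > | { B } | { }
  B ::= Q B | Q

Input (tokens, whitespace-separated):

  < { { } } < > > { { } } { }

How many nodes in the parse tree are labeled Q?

7

[B [Q < [B [Q { [B [Q { }]] }] [B [Q < >]]] >] [B [Q { [B [Q { }]] }] [B [Q { }]]]]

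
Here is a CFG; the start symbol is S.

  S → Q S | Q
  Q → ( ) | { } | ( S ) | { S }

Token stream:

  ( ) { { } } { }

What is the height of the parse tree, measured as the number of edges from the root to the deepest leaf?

[S [Q ( )] [S [Q { [S [Q { }]] }] [S [Q { }]]]]

5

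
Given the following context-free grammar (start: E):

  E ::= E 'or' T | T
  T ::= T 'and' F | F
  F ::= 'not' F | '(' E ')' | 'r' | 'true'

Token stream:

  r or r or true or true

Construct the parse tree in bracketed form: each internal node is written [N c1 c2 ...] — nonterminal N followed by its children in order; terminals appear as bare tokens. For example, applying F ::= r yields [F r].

[E [E [E [E [T [F r]]] or [T [F r]]] or [T [F true]]] or [T [F true]]]

E
E or T
E or T or T
E or T or T or T
T or T or T or T
F or T or T or T
r or T or T or T
r or F or T or T
r or r or T or T
r or r or F or T
r or r or true or T
r or r or true or F
r or r or true or true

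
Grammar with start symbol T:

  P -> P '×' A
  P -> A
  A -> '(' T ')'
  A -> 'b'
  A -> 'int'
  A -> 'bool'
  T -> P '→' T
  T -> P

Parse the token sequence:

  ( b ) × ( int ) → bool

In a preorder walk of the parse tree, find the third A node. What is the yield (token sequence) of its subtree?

[T [P [P [A ( [T [P [A b]]] )]] × [A ( [T [P [A int]]] )]] → [T [P [A bool]]]]

( int )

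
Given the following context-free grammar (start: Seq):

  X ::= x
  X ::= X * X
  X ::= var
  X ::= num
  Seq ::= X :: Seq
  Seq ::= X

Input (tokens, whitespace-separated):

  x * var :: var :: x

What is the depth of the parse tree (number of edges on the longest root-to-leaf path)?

4

[Seq [X [X x] * [X var]] :: [Seq [X var] :: [Seq [X x]]]]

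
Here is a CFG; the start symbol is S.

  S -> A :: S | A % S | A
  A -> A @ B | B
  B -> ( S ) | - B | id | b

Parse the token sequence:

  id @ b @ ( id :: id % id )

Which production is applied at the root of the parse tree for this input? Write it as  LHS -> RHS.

[S [A [A [A [B id]] @ [B b]] @ [B ( [S [A [B id]] :: [S [A [B id]] % [S [A [B id]]]]] )]]]

S -> A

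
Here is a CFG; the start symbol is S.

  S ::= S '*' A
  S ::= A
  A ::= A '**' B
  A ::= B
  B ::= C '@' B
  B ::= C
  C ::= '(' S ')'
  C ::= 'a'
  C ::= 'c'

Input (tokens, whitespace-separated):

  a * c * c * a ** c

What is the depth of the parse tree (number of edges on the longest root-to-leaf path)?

[S [S [S [S [A [B [C a]]]] * [A [B [C c]]]] * [A [B [C c]]]] * [A [A [B [C a]]] ** [B [C c]]]]

7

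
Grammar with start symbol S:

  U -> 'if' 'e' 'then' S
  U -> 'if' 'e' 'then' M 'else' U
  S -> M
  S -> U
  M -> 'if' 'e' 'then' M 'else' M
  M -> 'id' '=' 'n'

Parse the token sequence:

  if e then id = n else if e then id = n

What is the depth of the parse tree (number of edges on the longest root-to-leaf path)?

[S [U if e then [M id = n] else [U if e then [S [M id = n]]]]]

5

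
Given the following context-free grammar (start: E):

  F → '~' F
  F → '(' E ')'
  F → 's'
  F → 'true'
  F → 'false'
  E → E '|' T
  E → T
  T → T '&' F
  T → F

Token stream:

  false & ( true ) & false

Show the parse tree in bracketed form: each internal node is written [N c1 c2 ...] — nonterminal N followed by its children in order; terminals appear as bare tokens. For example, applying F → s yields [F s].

E
T
T & F
T & F & F
F & F & F
false & F & F
false & ( E ) & F
false & ( T ) & F
false & ( F ) & F
false & ( true ) & F
false & ( true ) & false

[E [T [T [T [F false]] & [F ( [E [T [F true]]] )]] & [F false]]]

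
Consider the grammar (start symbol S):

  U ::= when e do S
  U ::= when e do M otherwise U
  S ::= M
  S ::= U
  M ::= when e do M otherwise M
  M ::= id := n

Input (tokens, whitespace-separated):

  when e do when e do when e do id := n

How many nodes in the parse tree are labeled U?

3

[S [U when e do [S [U when e do [S [U when e do [S [M id := n]]]]]]]]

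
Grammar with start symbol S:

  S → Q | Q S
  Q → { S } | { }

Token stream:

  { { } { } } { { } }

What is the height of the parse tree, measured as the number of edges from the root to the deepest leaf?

[S [Q { [S [Q { }] [S [Q { }]]] }] [S [Q { [S [Q { }]] }]]]

5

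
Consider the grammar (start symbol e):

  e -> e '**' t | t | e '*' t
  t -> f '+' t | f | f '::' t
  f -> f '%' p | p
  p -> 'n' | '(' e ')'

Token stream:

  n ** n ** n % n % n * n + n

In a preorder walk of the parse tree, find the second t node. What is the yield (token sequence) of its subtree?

n

[e [e [e [e [t [f [p n]]]] ** [t [f [p n]]]] ** [t [f [f [f [p n]] % [p n]] % [p n]]]] * [t [f [p n]] + [t [f [p n]]]]]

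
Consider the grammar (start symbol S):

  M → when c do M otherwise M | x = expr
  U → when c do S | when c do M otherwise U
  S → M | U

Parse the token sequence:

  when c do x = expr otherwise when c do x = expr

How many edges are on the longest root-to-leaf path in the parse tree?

[S [U when c do [M x = expr] otherwise [U when c do [S [M x = expr]]]]]

5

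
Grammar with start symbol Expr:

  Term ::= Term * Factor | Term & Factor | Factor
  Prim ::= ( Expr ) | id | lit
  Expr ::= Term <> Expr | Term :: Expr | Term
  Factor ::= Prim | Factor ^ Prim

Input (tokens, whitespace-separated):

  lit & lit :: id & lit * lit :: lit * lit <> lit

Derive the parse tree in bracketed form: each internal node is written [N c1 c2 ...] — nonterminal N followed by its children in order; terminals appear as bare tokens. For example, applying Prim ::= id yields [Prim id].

[Expr [Term [Term [Factor [Prim lit]]] & [Factor [Prim lit]]] :: [Expr [Term [Term [Term [Factor [Prim id]]] & [Factor [Prim lit]]] * [Factor [Prim lit]]] :: [Expr [Term [Term [Factor [Prim lit]]] * [Factor [Prim lit]]] <> [Expr [Term [Factor [Prim lit]]]]]]]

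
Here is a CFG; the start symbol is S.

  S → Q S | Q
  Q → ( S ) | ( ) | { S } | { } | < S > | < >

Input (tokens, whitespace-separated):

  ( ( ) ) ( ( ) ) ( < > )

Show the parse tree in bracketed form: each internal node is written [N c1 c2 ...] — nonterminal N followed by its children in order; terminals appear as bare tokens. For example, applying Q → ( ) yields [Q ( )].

S
Q S
( S ) S
( Q ) S
( ( ) ) S
( ( ) ) Q S
( ( ) ) ( S ) S
( ( ) ) ( Q ) S
( ( ) ) ( ( ) ) S
( ( ) ) ( ( ) ) Q
( ( ) ) ( ( ) ) ( S )
( ( ) ) ( ( ) ) ( Q )
( ( ) ) ( ( ) ) ( < > )

[S [Q ( [S [Q ( )]] )] [S [Q ( [S [Q ( )]] )] [S [Q ( [S [Q < >]] )]]]]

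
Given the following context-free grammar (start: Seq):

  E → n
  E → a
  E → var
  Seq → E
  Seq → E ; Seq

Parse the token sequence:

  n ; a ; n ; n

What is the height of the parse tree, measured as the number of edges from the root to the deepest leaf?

5

[Seq [E n] ; [Seq [E a] ; [Seq [E n] ; [Seq [E n]]]]]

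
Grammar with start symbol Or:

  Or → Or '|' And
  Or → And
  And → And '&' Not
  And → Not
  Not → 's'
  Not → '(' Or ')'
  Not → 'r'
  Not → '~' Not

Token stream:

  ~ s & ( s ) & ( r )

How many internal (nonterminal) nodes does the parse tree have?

14

[Or [And [And [And [Not ~ [Not s]]] & [Not ( [Or [And [Not s]]] )]] & [Not ( [Or [And [Not r]]] )]]]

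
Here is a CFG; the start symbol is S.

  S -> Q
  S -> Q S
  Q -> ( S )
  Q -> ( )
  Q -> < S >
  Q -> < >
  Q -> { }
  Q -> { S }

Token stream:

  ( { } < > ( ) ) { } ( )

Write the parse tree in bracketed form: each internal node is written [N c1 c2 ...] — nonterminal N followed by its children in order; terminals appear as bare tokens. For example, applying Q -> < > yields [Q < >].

[S [Q ( [S [Q { }] [S [Q < >] [S [Q ( )]]]] )] [S [Q { }] [S [Q ( )]]]]

S
Q S
( S ) S
( Q S ) S
( { } S ) S
( { } Q S ) S
( { } < > S ) S
( { } < > Q ) S
( { } < > ( ) ) S
( { } < > ( ) ) Q S
( { } < > ( ) ) { } S
( { } < > ( ) ) { } Q
( { } < > ( ) ) { } ( )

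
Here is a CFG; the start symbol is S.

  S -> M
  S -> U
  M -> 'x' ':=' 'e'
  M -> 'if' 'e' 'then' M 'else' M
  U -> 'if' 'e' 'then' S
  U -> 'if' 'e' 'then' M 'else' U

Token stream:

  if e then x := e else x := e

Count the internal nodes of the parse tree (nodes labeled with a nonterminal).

4

[S [M if e then [M x := e] else [M x := e]]]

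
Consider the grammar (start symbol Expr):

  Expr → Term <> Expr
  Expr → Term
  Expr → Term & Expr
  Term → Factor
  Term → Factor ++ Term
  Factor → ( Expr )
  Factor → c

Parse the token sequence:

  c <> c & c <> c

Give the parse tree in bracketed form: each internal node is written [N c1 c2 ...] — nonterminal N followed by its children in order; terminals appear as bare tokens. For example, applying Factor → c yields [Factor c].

[Expr [Term [Factor c]] <> [Expr [Term [Factor c]] & [Expr [Term [Factor c]] <> [Expr [Term [Factor c]]]]]]

Expr
Term <> Expr
Factor <> Expr
c <> Expr
c <> Term & Expr
c <> Factor & Expr
c <> c & Expr
c <> c & Term <> Expr
c <> c & Factor <> Expr
c <> c & c <> Expr
c <> c & c <> Term
c <> c & c <> Factor
c <> c & c <> c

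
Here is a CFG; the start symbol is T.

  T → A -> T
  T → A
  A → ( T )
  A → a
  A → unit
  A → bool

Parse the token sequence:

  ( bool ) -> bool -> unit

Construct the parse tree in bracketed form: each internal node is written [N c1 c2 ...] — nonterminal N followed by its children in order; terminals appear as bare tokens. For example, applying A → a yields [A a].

[T [A ( [T [A bool]] )] -> [T [A bool] -> [T [A unit]]]]

T
A -> T
( T ) -> T
( A ) -> T
( bool ) -> T
( bool ) -> A -> T
( bool ) -> bool -> T
( bool ) -> bool -> A
( bool ) -> bool -> unit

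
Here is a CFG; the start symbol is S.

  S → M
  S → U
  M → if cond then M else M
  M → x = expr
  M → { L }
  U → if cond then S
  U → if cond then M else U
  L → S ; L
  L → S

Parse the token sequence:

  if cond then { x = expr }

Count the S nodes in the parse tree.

[S [U if cond then [S [M { [L [S [M x = expr]]] }]]]]

3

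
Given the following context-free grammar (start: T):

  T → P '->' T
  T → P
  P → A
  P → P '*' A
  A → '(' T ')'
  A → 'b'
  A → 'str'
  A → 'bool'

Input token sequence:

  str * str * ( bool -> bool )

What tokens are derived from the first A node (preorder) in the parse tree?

str

[T [P [P [P [A str]] * [A str]] * [A ( [T [P [A bool]] -> [T [P [A bool]]]] )]]]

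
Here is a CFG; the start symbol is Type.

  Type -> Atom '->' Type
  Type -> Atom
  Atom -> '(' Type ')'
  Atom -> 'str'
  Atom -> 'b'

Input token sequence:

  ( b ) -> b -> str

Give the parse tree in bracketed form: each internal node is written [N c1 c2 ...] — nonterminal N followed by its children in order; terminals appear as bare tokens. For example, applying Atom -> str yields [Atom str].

Type
Atom -> Type
( Type ) -> Type
( Atom ) -> Type
( b ) -> Type
( b ) -> Atom -> Type
( b ) -> b -> Type
( b ) -> b -> Atom
( b ) -> b -> str

[Type [Atom ( [Type [Atom b]] )] -> [Type [Atom b] -> [Type [Atom str]]]]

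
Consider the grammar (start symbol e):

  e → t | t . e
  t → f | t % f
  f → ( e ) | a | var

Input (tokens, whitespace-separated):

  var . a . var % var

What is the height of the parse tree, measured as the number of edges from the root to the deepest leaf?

[e [t [f var]] . [e [t [f a]] . [e [t [t [f var]] % [f var]]]]]

6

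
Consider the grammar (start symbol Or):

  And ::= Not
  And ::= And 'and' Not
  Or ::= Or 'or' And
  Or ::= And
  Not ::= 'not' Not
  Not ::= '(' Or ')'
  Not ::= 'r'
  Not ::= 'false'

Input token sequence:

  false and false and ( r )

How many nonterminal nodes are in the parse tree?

10

[Or [And [And [And [Not false]] and [Not false]] and [Not ( [Or [And [Not r]]] )]]]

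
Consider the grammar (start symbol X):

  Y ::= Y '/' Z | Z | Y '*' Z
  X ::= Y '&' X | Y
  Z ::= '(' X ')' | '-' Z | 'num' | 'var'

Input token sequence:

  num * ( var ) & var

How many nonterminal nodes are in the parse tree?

[X [Y [Y [Z num]] * [Z ( [X [Y [Z var]]] )]] & [X [Y [Z var]]]]

11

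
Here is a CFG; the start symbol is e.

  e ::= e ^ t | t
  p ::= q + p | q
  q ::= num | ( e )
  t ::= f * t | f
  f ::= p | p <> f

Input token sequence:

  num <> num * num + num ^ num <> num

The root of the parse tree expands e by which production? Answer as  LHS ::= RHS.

[e [e [t [f [p [q num]] <> [f [p [q num]]]] * [t [f [p [q num] + [p [q num]]]]]]] ^ [t [f [p [q num]] <> [f [p [q num]]]]]]

e ::= e ^ t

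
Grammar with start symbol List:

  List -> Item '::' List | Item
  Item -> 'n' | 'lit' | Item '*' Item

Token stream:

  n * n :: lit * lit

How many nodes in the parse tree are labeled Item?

[List [Item [Item n] * [Item n]] :: [List [Item [Item lit] * [Item lit]]]]

6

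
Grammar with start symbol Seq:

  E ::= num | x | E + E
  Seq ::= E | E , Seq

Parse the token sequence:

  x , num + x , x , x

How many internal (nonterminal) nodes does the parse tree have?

[Seq [E x] , [Seq [E [E num] + [E x]] , [Seq [E x] , [Seq [E x]]]]]

10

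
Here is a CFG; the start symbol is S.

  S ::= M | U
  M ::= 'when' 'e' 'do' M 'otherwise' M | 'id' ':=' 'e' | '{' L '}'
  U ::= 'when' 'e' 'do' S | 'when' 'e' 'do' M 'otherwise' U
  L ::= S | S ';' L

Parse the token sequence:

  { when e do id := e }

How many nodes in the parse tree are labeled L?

[S [M { [L [S [U when e do [S [M id := e]]]]] }]]

1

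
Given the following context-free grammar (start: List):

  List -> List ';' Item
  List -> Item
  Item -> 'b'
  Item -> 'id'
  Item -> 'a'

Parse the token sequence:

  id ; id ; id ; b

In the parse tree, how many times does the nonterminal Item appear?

4

[List [List [List [List [Item id]] ; [Item id]] ; [Item id]] ; [Item b]]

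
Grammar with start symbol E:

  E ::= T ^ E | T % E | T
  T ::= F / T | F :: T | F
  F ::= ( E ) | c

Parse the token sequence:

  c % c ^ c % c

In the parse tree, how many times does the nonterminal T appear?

[E [T [F c]] % [E [T [F c]] ^ [E [T [F c]] % [E [T [F c]]]]]]

4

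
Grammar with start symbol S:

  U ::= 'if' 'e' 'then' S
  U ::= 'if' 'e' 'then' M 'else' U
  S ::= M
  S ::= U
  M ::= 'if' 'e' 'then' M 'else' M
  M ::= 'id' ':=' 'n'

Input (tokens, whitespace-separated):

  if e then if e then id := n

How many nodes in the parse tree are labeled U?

[S [U if e then [S [U if e then [S [M id := n]]]]]]

2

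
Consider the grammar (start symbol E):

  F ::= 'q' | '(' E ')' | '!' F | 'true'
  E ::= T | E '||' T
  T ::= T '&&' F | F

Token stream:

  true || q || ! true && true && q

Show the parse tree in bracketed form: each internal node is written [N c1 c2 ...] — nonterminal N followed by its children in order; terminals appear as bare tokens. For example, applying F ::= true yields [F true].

E
E || T
E || T || T
T || T || T
F || T || T
true || T || T
true || F || T
true || q || T
true || q || T && F
true || q || T && F && F
true || q || F && F && F
true || q || ! F && F && F
true || q || ! true && F && F
true || q || ! true && true && F
true || q || ! true && true && q

[E [E [E [T [F true]]] || [T [F q]]] || [T [T [T [F ! [F true]]] && [F true]] && [F q]]]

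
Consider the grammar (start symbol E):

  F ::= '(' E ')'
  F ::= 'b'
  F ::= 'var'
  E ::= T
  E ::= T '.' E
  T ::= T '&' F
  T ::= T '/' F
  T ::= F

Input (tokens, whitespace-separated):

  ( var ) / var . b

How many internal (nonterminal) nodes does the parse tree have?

[E [T [T [F ( [E [T [F var]]] )]] / [F var]] . [E [T [F b]]]]

11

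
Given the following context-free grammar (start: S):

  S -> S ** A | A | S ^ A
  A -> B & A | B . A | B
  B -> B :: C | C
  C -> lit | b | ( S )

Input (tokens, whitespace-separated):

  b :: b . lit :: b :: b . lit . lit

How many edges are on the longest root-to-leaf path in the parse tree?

7

[S [A [B [B [C b]] :: [C b]] . [A [B [B [B [C lit]] :: [C b]] :: [C b]] . [A [B [C lit]] . [A [B [C lit]]]]]]]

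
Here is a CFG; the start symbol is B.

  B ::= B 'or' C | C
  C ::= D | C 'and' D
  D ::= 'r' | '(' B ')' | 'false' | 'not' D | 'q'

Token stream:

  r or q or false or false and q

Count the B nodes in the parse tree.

[B [B [B [B [C [D r]]] or [C [D q]]] or [C [D false]]] or [C [C [D false]] and [D q]]]

4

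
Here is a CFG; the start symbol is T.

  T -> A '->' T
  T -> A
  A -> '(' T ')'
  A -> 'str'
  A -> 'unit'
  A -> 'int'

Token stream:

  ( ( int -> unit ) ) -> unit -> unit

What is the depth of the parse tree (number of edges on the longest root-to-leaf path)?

7

[T [A ( [T [A ( [T [A int] -> [T [A unit]]] )]] )] -> [T [A unit] -> [T [A unit]]]]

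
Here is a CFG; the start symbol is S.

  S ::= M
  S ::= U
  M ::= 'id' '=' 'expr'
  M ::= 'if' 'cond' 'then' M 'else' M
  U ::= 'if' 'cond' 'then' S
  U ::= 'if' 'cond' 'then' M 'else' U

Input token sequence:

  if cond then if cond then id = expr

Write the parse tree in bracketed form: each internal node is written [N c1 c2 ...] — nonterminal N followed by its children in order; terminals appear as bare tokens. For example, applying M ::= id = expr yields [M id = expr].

S
U
if cond then S
if cond then U
if cond then if cond then S
if cond then if cond then M
if cond then if cond then id = expr

[S [U if cond then [S [U if cond then [S [M id = expr]]]]]]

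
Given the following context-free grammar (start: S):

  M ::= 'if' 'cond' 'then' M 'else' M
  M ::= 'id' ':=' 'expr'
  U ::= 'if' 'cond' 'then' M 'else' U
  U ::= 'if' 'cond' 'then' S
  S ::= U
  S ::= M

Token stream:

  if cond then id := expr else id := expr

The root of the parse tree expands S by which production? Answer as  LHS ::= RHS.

S ::= M

[S [M if cond then [M id := expr] else [M id := expr]]]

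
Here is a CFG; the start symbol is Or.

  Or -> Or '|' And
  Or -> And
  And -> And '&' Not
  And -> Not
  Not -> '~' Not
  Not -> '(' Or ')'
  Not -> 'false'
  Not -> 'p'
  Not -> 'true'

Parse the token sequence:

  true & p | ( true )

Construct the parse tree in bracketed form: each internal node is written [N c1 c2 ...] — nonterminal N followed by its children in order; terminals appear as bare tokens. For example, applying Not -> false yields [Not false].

[Or [Or [And [And [Not true]] & [Not p]]] | [And [Not ( [Or [And [Not true]]] )]]]

Or
Or | And
And | And
And & Not | And
Not & Not | And
true & Not | And
true & p | And
true & p | Not
true & p | ( Or )
true & p | ( And )
true & p | ( Not )
true & p | ( true )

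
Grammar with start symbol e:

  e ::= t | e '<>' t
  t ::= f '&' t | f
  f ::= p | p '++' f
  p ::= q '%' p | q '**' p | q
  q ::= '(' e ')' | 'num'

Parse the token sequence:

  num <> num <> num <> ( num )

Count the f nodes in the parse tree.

5

[e [e [e [e [t [f [p [q num]]]]] <> [t [f [p [q num]]]]] <> [t [f [p [q num]]]]] <> [t [f [p [q ( [e [t [f [p [q num]]]]] )]]]]]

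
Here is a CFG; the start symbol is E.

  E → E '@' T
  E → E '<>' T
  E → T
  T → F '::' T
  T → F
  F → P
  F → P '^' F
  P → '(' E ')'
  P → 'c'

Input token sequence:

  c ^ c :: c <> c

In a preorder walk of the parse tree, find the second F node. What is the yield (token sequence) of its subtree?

[E [E [T [F [P c] ^ [F [P c]]] :: [T [F [P c]]]]] <> [T [F [P c]]]]

c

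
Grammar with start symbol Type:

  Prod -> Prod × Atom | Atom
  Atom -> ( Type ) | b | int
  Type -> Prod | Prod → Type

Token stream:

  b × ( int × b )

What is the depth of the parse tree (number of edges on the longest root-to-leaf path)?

[Type [Prod [Prod [Atom b]] × [Atom ( [Type [Prod [Prod [Atom int]] × [Atom b]]] )]]]

7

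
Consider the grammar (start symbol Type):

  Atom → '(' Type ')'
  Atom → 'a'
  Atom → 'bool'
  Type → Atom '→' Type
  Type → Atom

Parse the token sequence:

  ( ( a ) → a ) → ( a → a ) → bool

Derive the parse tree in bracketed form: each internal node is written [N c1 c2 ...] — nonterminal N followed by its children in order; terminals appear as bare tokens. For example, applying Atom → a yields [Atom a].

Type
Atom → Type
( Type ) → Type
( Atom → Type ) → Type
( ( Type ) → Type ) → Type
( ( Atom ) → Type ) → Type
( ( a ) → Type ) → Type
( ( a ) → Atom ) → Type
( ( a ) → a ) → Type
( ( a ) → a ) → Atom → Type
( ( a ) → a ) → ( Type ) → Type
( ( a ) → a ) → ( Atom → Type ) → Type
( ( a ) → a ) → ( a → Type ) → Type
( ( a ) → a ) → ( a → Atom ) → Type
( ( a ) → a ) → ( a → a ) → Type
( ( a ) → a ) → ( a → a ) → Atom
( ( a ) → a ) → ( a → a ) → bool

[Type [Atom ( [Type [Atom ( [Type [Atom a]] )] → [Type [Atom a]]] )] → [Type [Atom ( [Type [Atom a] → [Type [Atom a]]] )] → [Type [Atom bool]]]]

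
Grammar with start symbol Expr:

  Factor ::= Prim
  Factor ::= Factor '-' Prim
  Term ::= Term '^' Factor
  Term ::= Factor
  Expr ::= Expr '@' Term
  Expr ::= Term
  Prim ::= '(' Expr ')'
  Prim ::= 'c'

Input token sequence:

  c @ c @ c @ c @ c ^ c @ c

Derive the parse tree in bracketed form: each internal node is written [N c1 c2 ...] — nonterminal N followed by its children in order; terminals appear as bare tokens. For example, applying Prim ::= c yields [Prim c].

[Expr [Expr [Expr [Expr [Expr [Expr [Term [Factor [Prim c]]]] @ [Term [Factor [Prim c]]]] @ [Term [Factor [Prim c]]]] @ [Term [Factor [Prim c]]]] @ [Term [Term [Factor [Prim c]]] ^ [Factor [Prim c]]]] @ [Term [Factor [Prim c]]]]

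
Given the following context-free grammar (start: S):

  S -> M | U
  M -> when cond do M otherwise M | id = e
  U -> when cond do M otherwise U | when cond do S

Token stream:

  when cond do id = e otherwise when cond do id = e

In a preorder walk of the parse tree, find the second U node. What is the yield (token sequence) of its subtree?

[S [U when cond do [M id = e] otherwise [U when cond do [S [M id = e]]]]]

when cond do id = e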